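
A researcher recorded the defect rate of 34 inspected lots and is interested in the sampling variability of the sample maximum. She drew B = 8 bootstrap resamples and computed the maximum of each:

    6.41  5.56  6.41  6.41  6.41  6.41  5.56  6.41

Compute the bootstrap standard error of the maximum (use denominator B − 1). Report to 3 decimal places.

Bootstrap SE is the standard deviation of the 8 replicate maximums.
Mean of replicates: (6.41 + 5.56 + 6.41 + 6.41 + 6.41 + 6.41 + 5.56 + 6.41) / 8 = 49.5800 / 8 = 6.1975
Sum of squared deviations: (+0.2125)² + (−0.6375)² + (+0.2125)² + (+0.2125)² + (+0.2125)² + (+0.2125)² + (−0.6375)² + (+0.2125)² = 1.0838
Variance = 1.0838 / 7 = 0.1548
SE* = √0.1548

SE* = 0.393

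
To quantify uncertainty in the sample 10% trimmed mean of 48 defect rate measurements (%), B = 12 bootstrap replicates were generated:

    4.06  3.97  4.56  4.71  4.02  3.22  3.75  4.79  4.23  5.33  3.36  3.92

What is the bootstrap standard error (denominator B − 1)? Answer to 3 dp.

Bootstrap SE is the standard deviation of the 12 replicate 10% trimmed means.
Mean of replicates: (4.06 + 3.97 + 4.56 + 4.71 + 4.02 + 3.22 + 3.75 + 4.79 + 4.23 + 5.33 + 3.36 + 3.92) / 12 = 49.9200 / 12 = 4.1600
Sum of squared deviations: (−0.1000)² + (−0.1900)² + (+0.4000)² + (+0.5500)² + (−0.1400)² + (−0.9400)² + (−0.4100)² + (+0.6300)² + (+0.0700)² + (+1.1700)² + (−0.8000)² + (−0.2400)² = 4.0482
Variance = 4.0482 / 11 = 0.3680
SE* = √0.3680

SE* = 0.607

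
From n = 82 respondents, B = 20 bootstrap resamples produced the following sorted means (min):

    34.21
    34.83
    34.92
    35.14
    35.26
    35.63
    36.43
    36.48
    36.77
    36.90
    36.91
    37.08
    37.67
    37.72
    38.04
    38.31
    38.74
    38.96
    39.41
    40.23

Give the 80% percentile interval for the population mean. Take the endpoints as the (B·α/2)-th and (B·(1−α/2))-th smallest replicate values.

(34.83, 38.96)

α = 0.20; lower rank = 20 × 0.100 = 2; upper rank = 20 × 0.900 = 18.
The 2nd smallest replicate is 34.83; the 18th is 38.96.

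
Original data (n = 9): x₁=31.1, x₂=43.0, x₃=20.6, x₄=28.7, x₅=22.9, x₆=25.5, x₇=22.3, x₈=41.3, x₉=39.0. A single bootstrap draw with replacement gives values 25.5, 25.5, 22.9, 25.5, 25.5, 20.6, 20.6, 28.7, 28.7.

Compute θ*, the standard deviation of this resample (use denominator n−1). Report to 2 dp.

θ* = 2.98

Mean = 24.8333; sum of squared deviations = 71.2600
s² = 71.2600 / 8 = 8.9075
s = √8.9075 = 2.98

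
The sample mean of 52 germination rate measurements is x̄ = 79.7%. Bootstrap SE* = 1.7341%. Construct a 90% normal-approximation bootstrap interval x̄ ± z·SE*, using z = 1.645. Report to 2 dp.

(76.85, 82.55)

Margin = 1.645 × 1.7341 = 2.853
Interval: 79.7 ± 2.853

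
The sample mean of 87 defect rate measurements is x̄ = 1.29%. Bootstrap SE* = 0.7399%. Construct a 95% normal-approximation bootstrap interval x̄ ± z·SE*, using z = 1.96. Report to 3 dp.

Margin = 1.96 × 0.7399 = 1.4502
Interval: 1.29 ± 1.4502

(-0.160, 2.740)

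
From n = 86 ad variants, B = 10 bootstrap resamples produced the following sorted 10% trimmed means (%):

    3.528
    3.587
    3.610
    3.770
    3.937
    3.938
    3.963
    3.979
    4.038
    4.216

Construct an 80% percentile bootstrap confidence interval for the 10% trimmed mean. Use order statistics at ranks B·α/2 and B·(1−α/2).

(3.528, 4.038)

α = 0.20; lower rank = 10 × 0.100 = 1; upper rank = 10 × 0.900 = 9.
The 1st smallest replicate is 3.528; the 9th is 4.038.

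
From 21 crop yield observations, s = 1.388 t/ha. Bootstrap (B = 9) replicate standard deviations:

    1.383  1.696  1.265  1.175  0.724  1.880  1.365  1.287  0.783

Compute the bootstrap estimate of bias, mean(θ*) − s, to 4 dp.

mean(θ*) = (1.383 + 1.696 + 1.265 + 1.175 + 0.724 + 1.880 + 1.365 + 1.287 + 0.783) / 9 = 1.28422
bias = 1.28422 − 1.388

bias = −0.1038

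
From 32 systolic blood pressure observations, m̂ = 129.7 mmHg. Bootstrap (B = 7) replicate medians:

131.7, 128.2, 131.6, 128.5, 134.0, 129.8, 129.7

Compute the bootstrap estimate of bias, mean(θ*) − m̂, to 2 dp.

bias = +0.80

mean(θ*) = (131.7 + 128.2 + 131.6 + 128.5 + 134.0 + 129.8 + 129.7) / 7 = 130.500
bias = 130.500 − 129.7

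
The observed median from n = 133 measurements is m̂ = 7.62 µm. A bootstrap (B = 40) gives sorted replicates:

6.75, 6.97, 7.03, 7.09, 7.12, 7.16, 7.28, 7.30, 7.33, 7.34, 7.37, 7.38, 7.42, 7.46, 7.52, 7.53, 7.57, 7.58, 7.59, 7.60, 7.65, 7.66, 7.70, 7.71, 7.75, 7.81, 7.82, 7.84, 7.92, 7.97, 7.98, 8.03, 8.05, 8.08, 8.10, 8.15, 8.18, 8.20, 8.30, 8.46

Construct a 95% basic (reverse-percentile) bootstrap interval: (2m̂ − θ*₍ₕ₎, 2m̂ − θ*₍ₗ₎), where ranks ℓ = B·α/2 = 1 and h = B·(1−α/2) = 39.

(6.94, 8.49)

Percentile endpoints at ranks 1 and 39: θ*₍1₎ = 6.75, θ*₍39₎ = 8.30.
Basic interval reflects these around m̂:
  lower = 2 × 7.62 − 8.30 = 6.94
  upper = 2 × 7.62 − 6.75 = 8.49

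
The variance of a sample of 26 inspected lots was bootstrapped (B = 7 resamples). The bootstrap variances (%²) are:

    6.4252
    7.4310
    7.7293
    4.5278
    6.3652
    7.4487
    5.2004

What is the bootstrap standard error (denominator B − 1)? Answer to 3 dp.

SE* = 1.215

Bootstrap SE is the standard deviation of the 7 replicate variances.
Mean of replicates: (6.4252 + 7.4310 + 7.7293 + 4.5278 + 6.3652 + 7.4487 + 5.2004) / 7 = 45.12760 / 7 = 6.44680
Sum of squared deviations: (−0.02160)² + (+0.98420)² + (+1.28250)² + (−1.91900)² + (−0.08160)² + (+1.00190)² + (−1.24640)² = 8.86046
Variance = 8.86046 / 6 = 1.47674
SE* = √1.47674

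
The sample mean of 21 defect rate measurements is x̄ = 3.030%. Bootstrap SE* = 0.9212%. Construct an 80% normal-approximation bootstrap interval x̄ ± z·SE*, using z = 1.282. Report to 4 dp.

Margin = 1.282 × 0.9212 = 1.18098
Interval: 3.030 ± 1.18098

(1.8490, 4.2110)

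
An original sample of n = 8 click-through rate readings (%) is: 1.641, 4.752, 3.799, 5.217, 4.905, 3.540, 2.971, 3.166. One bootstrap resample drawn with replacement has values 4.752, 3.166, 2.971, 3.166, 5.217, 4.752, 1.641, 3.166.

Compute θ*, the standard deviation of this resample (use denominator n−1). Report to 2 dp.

Mean = 3.6039; sum of squared deviations = 10.0672
s² = 10.0672 / 7 = 1.4382
s = √1.4382 = 1.20

θ* = 1.20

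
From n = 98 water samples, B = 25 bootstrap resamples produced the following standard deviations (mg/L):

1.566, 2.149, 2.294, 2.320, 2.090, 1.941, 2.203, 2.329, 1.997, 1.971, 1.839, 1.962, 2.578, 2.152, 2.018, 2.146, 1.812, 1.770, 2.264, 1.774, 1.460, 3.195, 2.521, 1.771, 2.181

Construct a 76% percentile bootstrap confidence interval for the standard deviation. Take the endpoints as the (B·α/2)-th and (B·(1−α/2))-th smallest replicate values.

(1.770, 2.329)

Sorted replicates: 1.460, 1.566, 1.770, 1.771, 1.774, 1.812, 1.839, 1.941, 1.962, 1.971, 1.997, 2.018, 2.090, 2.146, 2.149, 2.152, 2.181, 2.203, 2.264, 2.294, 2.320, 2.329, 2.521, 2.578, 3.195
α = 0.24; lower rank = 25 × 0.120 = 3; upper rank = 25 × 0.880 = 22.
The 3rd smallest replicate is 1.770; the 22nd is 2.329.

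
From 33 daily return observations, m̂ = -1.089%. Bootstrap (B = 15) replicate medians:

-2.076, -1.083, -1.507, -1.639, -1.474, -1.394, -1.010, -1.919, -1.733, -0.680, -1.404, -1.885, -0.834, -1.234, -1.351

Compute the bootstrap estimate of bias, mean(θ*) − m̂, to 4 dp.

bias = −0.3259

mean(θ*) = ((-2.076) + (-1.083) + (-1.507) + (-1.639) + (-1.474) + (-1.394) + (-1.010) + (-1.919) + (-1.733) + (-0.680) + (-1.404) + (-1.885) + (-0.834) + (-1.234) + (-1.351)) / 15 = -1.41487
bias = -1.41487 − -1.089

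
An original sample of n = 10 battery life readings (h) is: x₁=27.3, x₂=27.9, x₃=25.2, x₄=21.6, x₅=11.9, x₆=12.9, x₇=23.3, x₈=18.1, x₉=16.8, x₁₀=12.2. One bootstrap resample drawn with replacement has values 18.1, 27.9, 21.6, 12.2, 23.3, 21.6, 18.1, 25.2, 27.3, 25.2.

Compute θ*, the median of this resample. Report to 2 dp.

θ* = 22.45

Sorted: 12.2, 18.1, 18.1, 21.6, 21.6, 23.3, 25.2, 25.2, 27.3, 27.9
Median = average of the two middle values = 22.45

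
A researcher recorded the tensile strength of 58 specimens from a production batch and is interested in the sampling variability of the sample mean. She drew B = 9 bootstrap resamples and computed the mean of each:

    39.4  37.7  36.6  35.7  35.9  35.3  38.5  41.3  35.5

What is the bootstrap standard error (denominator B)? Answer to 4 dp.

Bootstrap SE is the standard deviation of the 9 replicate means.
Mean of replicates: (39.4 + 37.7 + 36.6 + 35.7 + 35.9 + 35.3 + 38.5 + 41.3 + 35.5) / 9 = 335.90000 / 9 = 37.32222
Sum of squared deviations: (+2.07778)² + (+0.37778)² + (−0.72222)² + (−1.62222)² + (−1.42222)² + (−2.02222)² + (+1.17778)² + (+3.97778)² + (−1.82222)² = 34.25556
Variance = 34.25556 / 9 = 3.80617
SE* = √3.80617

SE* = 1.9509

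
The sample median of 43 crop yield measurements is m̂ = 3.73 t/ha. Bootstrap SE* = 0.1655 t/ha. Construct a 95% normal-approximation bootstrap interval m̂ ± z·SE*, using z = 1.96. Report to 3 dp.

Margin = 1.96 × 0.1655 = 0.3244
Interval: 3.73 ± 0.3244

(3.406, 4.054)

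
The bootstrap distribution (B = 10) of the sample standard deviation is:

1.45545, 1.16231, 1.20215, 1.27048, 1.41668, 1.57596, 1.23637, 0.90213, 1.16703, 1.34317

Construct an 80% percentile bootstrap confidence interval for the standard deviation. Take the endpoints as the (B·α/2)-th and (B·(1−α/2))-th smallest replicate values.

Sorted replicates: 0.90213, 1.16231, 1.16703, 1.20215, 1.23637, 1.27048, 1.34317, 1.41668, 1.45545, 1.57596
α = 0.20; lower rank = 10 × 0.100 = 1; upper rank = 10 × 0.900 = 9.
The 1st smallest replicate is 0.90213; the 9th is 1.45545.

(0.90213, 1.45545)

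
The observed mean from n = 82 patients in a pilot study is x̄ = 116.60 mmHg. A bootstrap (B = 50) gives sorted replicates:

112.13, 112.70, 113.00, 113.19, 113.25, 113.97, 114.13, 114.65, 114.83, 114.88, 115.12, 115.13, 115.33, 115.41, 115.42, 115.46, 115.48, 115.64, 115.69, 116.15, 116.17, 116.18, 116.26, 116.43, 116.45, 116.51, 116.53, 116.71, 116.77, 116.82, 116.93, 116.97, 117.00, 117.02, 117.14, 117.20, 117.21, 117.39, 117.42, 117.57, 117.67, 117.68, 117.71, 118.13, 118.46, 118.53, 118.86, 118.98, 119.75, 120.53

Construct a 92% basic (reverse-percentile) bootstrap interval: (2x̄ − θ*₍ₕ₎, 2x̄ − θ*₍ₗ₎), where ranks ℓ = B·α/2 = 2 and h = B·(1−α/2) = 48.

Percentile endpoints at ranks 2 and 48: θ*₍2₎ = 112.70, θ*₍48₎ = 118.98.
Basic interval reflects these around x̄:
  lower = 2 × 116.60 − 118.98 = 114.22
  upper = 2 × 116.60 − 112.70 = 120.50

(114.22, 120.50)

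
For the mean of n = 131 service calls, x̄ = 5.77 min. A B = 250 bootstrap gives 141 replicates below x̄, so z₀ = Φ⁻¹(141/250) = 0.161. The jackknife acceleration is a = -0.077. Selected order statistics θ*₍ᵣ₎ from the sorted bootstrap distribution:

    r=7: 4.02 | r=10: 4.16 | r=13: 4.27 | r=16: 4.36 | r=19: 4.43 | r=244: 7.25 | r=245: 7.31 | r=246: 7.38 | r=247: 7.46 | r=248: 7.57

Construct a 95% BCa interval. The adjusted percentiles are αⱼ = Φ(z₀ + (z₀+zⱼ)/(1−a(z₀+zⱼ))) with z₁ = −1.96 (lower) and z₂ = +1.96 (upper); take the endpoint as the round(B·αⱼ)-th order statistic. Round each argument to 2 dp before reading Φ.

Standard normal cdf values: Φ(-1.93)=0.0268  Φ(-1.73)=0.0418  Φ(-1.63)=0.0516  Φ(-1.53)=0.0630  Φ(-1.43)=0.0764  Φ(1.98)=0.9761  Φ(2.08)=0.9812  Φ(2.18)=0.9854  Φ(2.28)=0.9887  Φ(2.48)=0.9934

(4.02, 7.25)

Lower: z₀ + z₁ = 0.161 + (-1.960) = -1.799; 1 − a(z₀+z₁) = 1 − (-0.077)(-1.799) = 0.8615; argument = 0.161 + (-1.799)/0.8615 = -1.9273 → -1.93.
α₁ = Φ(-1.93) = 0.0268; rank = round(250 × 0.0268) = 7; θ*₍7₎ = 4.02.
Upper: z₀ + z₂ = 2.121; 1 − a(z₀+z₂) = 1.1633; argument = 1.9842 → 1.98; α₂ = 0.9761; rank = 244; θ*₍244₎ = 7.25.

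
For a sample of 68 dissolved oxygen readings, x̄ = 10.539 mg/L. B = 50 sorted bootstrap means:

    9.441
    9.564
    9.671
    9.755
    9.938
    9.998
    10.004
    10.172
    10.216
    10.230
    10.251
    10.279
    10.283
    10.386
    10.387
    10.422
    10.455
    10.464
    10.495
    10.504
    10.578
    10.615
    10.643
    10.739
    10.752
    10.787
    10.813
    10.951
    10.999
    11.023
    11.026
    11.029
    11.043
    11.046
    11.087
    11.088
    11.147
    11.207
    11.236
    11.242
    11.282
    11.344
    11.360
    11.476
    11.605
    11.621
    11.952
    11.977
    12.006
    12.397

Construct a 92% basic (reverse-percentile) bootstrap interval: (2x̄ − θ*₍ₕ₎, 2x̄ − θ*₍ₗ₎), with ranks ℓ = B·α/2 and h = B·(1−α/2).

Percentile endpoints at ranks 2 and 48: θ*₍2₎ = 9.564, θ*₍48₎ = 11.977.
Basic interval reflects these around x̄:
  lower = 2 × 10.539 − 11.977 = 9.101
  upper = 2 × 10.539 − 9.564 = 11.514

(9.101, 11.514)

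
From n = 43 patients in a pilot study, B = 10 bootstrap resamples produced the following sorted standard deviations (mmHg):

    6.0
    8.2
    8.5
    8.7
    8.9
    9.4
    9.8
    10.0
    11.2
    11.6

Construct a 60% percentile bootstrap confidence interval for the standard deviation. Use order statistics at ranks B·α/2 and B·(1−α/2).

α = 0.40; lower rank = 10 × 0.200 = 2; upper rank = 10 × 0.800 = 8.
The 2nd smallest replicate is 8.2; the 8th is 10.0.

(8.2, 10.0)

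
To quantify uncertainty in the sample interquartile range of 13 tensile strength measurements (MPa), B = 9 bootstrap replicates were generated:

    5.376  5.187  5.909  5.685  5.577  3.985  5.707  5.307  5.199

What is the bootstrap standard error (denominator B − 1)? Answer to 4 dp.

Bootstrap SE is the standard deviation of the 9 replicate interquartile ranges.
Mean of replicates: (5.376 + 5.187 + 5.909 + 5.685 + 5.577 + 3.985 + 5.707 + 5.307 + 5.199) / 9 = 47.93200 / 9 = 5.32578
Sum of squared deviations: (+0.05022)² + (−0.13878)² + (+0.58322)² + (+0.35922)² + (+0.25122)² + (−1.34078)² + (+0.38122)² + (−0.01878)² + (−0.12678)² = 2.51352
Variance = 2.51352 / 8 = 0.31419
SE* = √0.31419

SE* = 0.5605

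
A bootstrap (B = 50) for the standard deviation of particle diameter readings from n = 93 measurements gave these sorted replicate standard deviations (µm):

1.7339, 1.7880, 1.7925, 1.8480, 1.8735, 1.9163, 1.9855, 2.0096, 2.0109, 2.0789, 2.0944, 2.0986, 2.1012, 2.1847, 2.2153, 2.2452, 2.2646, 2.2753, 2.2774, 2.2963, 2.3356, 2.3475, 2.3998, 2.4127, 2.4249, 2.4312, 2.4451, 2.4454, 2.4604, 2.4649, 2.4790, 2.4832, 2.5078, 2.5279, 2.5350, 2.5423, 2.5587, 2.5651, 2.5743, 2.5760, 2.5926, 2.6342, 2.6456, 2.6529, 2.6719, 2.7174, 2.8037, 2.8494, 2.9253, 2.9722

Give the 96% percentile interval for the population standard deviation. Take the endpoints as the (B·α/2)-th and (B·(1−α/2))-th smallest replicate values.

(1.7339, 2.9253)

α = 0.04; lower rank = 50 × 0.020 = 1; upper rank = 50 × 0.980 = 49.
The 1st smallest replicate is 1.7339; the 49th is 2.9253.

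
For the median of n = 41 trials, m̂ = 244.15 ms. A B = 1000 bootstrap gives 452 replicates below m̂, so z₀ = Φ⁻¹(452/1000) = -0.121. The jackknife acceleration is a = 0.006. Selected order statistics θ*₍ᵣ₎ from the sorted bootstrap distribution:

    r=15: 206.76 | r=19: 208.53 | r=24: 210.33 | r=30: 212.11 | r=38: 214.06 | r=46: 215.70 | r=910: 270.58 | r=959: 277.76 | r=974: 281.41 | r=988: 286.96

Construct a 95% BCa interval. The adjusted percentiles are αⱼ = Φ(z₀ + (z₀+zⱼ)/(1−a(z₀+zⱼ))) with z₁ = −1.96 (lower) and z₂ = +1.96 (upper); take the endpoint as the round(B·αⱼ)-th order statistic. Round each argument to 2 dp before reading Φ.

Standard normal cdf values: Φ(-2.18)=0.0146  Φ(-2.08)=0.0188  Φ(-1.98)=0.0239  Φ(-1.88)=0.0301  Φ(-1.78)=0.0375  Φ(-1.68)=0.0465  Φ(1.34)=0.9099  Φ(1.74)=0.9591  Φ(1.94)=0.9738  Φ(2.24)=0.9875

Lower: z₀ + z₁ = -0.121 + (-1.960) = -2.081; 1 − a(z₀+z₁) = 1 − (0.006)(-2.081) = 1.0125; argument = -0.121 + (-2.081)/1.0125 = -2.1763 → -2.18.
α₁ = Φ(-2.18) = 0.0146; rank = round(1000 × 0.0146) = 15; θ*₍15₎ = 206.76.
Upper: z₀ + z₂ = 1.839; 1 − a(z₀+z₂) = 0.9890; argument = 1.7385 → 1.74; α₂ = 0.9591; rank = 959; θ*₍959₎ = 277.76.

(206.76, 277.76)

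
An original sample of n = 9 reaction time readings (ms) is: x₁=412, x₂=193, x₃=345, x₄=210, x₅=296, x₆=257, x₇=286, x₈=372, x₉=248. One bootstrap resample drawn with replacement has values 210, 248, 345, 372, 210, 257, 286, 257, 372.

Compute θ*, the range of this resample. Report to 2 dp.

Range = 372 − 210 = 162.00

θ* = 162.00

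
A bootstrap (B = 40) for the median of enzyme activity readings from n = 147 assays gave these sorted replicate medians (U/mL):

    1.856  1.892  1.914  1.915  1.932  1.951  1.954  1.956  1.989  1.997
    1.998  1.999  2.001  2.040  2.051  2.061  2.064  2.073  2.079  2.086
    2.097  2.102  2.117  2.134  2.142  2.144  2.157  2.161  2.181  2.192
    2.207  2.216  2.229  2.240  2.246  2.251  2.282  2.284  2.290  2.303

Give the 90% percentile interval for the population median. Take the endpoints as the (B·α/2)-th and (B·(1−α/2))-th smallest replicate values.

(1.892, 2.284)

α = 0.10; lower rank = 40 × 0.050 = 2; upper rank = 40 × 0.950 = 38.
The 2nd smallest replicate is 1.892; the 38th is 2.284.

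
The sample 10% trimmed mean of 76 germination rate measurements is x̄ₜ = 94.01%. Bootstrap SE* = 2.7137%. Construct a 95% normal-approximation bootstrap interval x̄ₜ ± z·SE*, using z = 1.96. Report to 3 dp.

(88.691, 99.329)

Margin = 1.96 × 2.7137 = 5.3189
Interval: 94.01 ± 5.3189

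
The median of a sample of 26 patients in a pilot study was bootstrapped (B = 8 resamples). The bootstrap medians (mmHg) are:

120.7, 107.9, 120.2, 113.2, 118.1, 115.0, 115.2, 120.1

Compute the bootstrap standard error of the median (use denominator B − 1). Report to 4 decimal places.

SE* = 4.3968

Bootstrap SE is the standard deviation of the 8 replicate medians.
Mean of replicates: (120.7 + 107.9 + 120.2 + 113.2 + 118.1 + 115.0 + 115.2 + 120.1) / 8 = 930.40000 / 8 = 116.30000
Sum of squared deviations: (+4.40000)² + (−8.40000)² + (+3.90000)² + (−3.10000)² + (+1.80000)² + (−1.30000)² + (−1.10000)² + (+3.80000)² = 135.32000
Variance = 135.32000 / 7 = 19.33143
SE* = √19.33143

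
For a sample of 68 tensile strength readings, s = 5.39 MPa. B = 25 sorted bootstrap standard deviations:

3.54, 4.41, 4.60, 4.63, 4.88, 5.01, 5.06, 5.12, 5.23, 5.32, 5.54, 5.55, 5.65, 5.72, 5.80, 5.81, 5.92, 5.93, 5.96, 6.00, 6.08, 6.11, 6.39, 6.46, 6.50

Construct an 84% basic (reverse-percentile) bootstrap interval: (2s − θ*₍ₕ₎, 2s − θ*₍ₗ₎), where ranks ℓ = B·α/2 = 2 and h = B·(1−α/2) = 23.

Percentile endpoints at ranks 2 and 23: θ*₍2₎ = 4.41, θ*₍23₎ = 6.39.
Basic interval reflects these around s:
  lower = 2 × 5.39 − 6.39 = 4.39
  upper = 2 × 5.39 − 4.41 = 6.37

(4.39, 6.37)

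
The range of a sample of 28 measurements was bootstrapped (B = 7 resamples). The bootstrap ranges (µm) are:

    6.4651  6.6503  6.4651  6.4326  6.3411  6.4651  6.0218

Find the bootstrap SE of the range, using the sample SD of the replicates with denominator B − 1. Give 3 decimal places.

SE* = 0.193

Bootstrap SE is the standard deviation of the 7 replicate ranges.
Mean of replicates: (6.4651 + 6.6503 + 6.4651 + 6.4326 + 6.3411 + 6.4651 + 6.0218) / 7 = 44.84110 / 7 = 6.40587
Sum of squared deviations: (+0.05923)² + (+0.24443)² + (+0.05923)² + (+0.02673)² + (−0.06477)² + (+0.05923)² + (−0.38407)² = 0.22269
Variance = 0.22269 / 6 = 0.03712
SE* = √0.03712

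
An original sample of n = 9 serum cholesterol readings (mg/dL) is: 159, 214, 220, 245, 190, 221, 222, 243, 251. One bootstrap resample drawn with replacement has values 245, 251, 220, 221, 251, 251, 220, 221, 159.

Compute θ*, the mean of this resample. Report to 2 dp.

θ* = 226.56

Mean = (245 + 251 + 220 + 221 + 251 + 251 + 220 + 221 + 159) / 9 = 2039.0 / 9 = 226.56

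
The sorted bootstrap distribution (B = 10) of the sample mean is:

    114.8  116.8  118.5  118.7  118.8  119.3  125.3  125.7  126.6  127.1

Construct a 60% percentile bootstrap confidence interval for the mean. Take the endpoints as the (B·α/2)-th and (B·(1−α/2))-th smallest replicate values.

(116.8, 125.7)

α = 0.40; lower rank = 10 × 0.200 = 2; upper rank = 10 × 0.800 = 8.
The 2nd smallest replicate is 116.8; the 8th is 125.7.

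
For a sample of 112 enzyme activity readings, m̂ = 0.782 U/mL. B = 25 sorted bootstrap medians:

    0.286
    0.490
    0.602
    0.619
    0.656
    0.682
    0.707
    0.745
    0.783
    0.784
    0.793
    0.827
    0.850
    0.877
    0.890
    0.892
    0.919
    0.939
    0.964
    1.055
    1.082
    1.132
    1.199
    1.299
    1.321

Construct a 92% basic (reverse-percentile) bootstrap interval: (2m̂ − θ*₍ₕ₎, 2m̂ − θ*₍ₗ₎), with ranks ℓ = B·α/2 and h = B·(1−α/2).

Percentile endpoints at ranks 1 and 24: θ*₍1₎ = 0.286, θ*₍24₎ = 1.299.
Basic interval reflects these around m̂:
  lower = 2 × 0.782 − 1.299 = 0.265
  upper = 2 × 0.782 − 0.286 = 1.278

(0.265, 1.278)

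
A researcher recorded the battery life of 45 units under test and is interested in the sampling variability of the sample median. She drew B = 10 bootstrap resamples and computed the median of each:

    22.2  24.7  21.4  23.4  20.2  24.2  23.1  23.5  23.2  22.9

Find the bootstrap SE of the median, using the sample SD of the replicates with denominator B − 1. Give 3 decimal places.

SE* = 1.321

Bootstrap SE is the standard deviation of the 10 replicate medians.
Mean of replicates: (22.2 + 24.7 + 21.4 + 23.4 + 20.2 + 24.2 + 23.1 + 23.5 + 23.2 + 22.9) / 10 = 228.8000 / 10 = 22.8800
Sum of squared deviations: (−0.6800)² + (+1.8200)² + (−1.4800)² + (+0.5200)² + (−2.6800)² + (+1.3200)² + (+0.2200)² + (+0.6200)² + (+0.3200)² + (+0.0200)² = 15.6960
Variance = 15.6960 / 9 = 1.7440
SE* = √1.7440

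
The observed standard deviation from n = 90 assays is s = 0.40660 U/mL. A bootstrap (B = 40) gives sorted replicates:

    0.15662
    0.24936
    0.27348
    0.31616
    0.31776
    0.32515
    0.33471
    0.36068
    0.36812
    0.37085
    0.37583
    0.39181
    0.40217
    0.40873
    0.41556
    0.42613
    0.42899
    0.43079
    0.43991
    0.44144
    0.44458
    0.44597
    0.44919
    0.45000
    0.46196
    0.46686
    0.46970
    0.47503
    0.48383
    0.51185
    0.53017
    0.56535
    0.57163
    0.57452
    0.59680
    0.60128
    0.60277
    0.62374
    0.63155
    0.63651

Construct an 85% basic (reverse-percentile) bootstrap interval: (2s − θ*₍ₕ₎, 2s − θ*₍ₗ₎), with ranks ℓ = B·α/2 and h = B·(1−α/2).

(0.21043, 0.53972)

Percentile endpoints at ranks 3 and 37: θ*₍3₎ = 0.27348, θ*₍37₎ = 0.60277.
Basic interval reflects these around s:
  lower = 2 × 0.40660 − 0.60277 = 0.21043
  upper = 2 × 0.40660 − 0.27348 = 0.53972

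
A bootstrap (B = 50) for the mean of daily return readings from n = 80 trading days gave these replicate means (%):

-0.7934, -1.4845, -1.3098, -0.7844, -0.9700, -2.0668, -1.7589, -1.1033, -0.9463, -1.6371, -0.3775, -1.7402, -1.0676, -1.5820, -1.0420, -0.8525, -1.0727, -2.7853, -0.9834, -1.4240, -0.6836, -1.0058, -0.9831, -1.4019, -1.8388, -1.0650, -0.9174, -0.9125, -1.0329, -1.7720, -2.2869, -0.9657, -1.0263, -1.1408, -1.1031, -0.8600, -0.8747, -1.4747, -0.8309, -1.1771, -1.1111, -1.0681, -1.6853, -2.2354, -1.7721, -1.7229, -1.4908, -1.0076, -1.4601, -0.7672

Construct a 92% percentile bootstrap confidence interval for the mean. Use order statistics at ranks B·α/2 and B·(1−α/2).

Sorted replicates: -2.7853, -2.2869, -2.2354, -2.0668, -1.8388, -1.7721, -1.7720, -1.7589, -1.7402, -1.7229, -1.6853, -1.6371, -1.5820, -1.4908, -1.4845, -1.4747, -1.4601, -1.4240, -1.4019, -1.3098, -1.1771, -1.1408, -1.1111, -1.1033, -1.1031, -1.0727, -1.0681, -1.0676, -1.0650, -1.0420, -1.0329, -1.0263, -1.0076, -1.0058, -0.9834, -0.9831, -0.9700, -0.9657, -0.9463, -0.9174, -0.9125, -0.8747, -0.8600, -0.8525, -0.8309, -0.7934, -0.7844, -0.7672, -0.6836, -0.3775
α = 0.08; lower rank = 50 × 0.040 = 2; upper rank = 50 × 0.960 = 48.
The 2nd smallest replicate is -2.2869; the 48th is -0.7672.

(-2.2869, -0.7672)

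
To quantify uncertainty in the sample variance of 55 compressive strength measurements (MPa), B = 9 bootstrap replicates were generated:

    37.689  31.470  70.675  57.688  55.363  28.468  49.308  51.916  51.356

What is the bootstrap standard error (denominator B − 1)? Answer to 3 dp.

SE* = 13.468

Bootstrap SE is the standard deviation of the 9 replicate variances.
Mean of replicates: (37.689 + 31.470 + 70.675 + 57.688 + 55.363 + 28.468 + 49.308 + 51.916 + 51.356) / 9 = 433.9330 / 9 = 48.2148
Sum of squared deviations: (−10.5258)² + (−16.7448)² + (+22.4602)² + (+9.4732)² + (+7.1482)² + (−19.7468)² + (+1.0932)² + (+3.7012)² + (+3.1412)² = 1451.1769
Variance = 1451.1769 / 8 = 181.3971
SE* = √181.3971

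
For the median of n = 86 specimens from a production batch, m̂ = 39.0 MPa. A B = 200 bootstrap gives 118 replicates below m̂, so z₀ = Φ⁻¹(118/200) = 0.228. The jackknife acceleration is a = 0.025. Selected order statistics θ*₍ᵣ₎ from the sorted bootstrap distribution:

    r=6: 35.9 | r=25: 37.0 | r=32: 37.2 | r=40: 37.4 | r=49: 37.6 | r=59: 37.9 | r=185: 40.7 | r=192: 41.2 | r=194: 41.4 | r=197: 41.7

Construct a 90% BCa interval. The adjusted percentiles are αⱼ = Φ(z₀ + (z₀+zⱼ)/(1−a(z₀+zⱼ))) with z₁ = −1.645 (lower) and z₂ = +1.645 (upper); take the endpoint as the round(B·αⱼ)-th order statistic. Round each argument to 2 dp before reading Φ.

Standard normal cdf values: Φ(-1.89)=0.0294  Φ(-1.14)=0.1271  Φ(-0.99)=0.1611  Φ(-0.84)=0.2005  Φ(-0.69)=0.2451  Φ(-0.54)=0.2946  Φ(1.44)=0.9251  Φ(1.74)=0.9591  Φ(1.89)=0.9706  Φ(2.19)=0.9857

Lower: z₀ + z₁ = 0.228 + (-1.645) = -1.417; 1 − a(z₀+z₁) = 1 − (0.025)(-1.417) = 1.0354; argument = 0.228 + (-1.417)/1.0354 = -1.1405 → -1.14.
α₁ = Φ(-1.14) = 0.1271; rank = round(200 × 0.1271) = 25; θ*₍25₎ = 37.0.
Upper: z₀ + z₂ = 1.873; 1 − a(z₀+z₂) = 0.9532; argument = 2.1930 → 2.19; α₂ = 0.9857; rank = 197; θ*₍197₎ = 41.7.

(37.0, 41.7)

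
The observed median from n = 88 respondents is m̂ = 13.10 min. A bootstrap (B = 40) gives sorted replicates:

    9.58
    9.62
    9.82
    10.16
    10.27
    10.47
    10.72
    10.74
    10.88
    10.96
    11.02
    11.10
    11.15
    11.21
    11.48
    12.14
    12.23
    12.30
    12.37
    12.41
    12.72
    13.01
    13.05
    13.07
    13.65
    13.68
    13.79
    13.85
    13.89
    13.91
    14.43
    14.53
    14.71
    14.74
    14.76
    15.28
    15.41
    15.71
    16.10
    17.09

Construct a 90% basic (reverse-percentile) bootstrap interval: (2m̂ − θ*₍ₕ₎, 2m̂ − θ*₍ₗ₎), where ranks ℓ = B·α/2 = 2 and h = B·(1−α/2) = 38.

(10.49, 16.58)

Percentile endpoints at ranks 2 and 38: θ*₍2₎ = 9.62, θ*₍38₎ = 15.71.
Basic interval reflects these around m̂:
  lower = 2 × 13.10 − 15.71 = 10.49
  upper = 2 × 13.10 − 9.62 = 16.58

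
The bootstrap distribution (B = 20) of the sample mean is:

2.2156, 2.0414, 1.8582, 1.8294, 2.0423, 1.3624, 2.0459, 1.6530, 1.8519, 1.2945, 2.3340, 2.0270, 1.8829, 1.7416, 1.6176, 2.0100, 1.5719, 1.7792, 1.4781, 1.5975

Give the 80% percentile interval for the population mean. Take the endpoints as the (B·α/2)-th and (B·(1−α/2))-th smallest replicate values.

Sorted replicates: 1.2945, 1.3624, 1.4781, 1.5719, 1.5975, 1.6176, 1.6530, 1.7416, 1.7792, 1.8294, 1.8519, 1.8582, 1.8829, 2.0100, 2.0270, 2.0414, 2.0423, 2.0459, 2.2156, 2.3340
α = 0.20; lower rank = 20 × 0.100 = 2; upper rank = 20 × 0.900 = 18.
The 2nd smallest replicate is 1.3624; the 18th is 2.0459.

(1.3624, 2.0459)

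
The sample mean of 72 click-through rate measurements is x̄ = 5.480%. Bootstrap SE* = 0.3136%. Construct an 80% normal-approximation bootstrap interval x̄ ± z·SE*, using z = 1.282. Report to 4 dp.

Margin = 1.282 × 0.3136 = 0.40204
Interval: 5.480 ± 0.40204

(5.0780, 5.8820)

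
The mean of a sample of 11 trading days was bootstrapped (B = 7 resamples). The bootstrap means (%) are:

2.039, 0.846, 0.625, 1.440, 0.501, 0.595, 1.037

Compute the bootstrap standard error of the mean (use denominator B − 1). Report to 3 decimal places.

Bootstrap SE is the standard deviation of the 7 replicate means.
Mean of replicates: (2.039 + 0.846 + 0.625 + 1.440 + 0.501 + 0.595 + 1.037) / 7 = 7.0830 / 7 = 1.0119
Sum of squared deviations: (+1.0271)² + (−0.1659)² + (−0.3869)² + (+0.4281)² + (−0.5109)² + (−0.4169)² + (+0.0251)² = 1.8509
Variance = 1.8509 / 6 = 0.3085
SE* = √0.3085

SE* = 0.555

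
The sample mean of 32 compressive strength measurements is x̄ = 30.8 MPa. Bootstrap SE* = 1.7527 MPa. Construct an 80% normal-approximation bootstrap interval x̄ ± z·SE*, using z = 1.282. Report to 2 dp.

Margin = 1.282 × 1.7527 = 2.247
Interval: 30.8 ± 2.247

(28.55, 33.05)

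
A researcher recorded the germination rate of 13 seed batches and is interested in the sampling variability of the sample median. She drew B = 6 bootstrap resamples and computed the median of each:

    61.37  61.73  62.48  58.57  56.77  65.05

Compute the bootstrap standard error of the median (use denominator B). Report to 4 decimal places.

SE* = 2.6789

Bootstrap SE is the standard deviation of the 6 replicate medians.
Mean of replicates: (61.37 + 61.73 + 62.48 + 58.57 + 56.77 + 65.05) / 6 = 365.97000 / 6 = 60.99500
Sum of squared deviations: (+0.37500)² + (+0.73500)² + (+1.48500)² + (−2.42500)² + (−4.22500)² + (+4.05500)² = 43.06035
Variance = 43.06035 / 6 = 7.17672
SE* = √7.17672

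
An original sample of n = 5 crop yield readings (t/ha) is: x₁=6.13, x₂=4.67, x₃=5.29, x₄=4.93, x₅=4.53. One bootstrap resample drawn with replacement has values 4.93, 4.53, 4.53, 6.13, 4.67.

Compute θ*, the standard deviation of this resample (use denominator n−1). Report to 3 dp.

Mean = 4.9580; sum of squared deviations = 1.8237
s² = 1.8237 / 4 = 0.4559
s = √0.4559 = 0.675

θ* = 0.675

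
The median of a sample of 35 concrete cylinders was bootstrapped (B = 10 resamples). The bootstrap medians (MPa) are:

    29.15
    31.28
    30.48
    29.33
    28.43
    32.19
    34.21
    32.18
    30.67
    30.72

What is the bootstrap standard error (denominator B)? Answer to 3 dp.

SE* = 1.621

Bootstrap SE is the standard deviation of the 10 replicate medians.
Mean of replicates: (29.15 + 31.28 + 30.48 + 29.33 + 28.43 + 32.19 + 34.21 + 32.18 + 30.67 + 30.72) / 10 = 308.6400 / 10 = 30.8640
Sum of squared deviations: (−1.7140)² + (+0.4160)² + (−0.3840)² + (−1.5340)² + (−2.4340)² + (+1.3260)² + (+3.3460)² + (+1.3160)² + (−0.1940)² + (−0.1440)² = 26.2800
Variance = 26.2800 / 10 = 2.6280
SE* = √2.6280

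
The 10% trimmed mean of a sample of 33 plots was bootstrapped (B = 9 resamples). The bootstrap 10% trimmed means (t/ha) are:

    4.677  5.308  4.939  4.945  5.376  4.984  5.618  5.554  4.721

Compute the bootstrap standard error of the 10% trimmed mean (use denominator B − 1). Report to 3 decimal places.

SE* = 0.349

Bootstrap SE is the standard deviation of the 9 replicate 10% trimmed means.
Mean of replicates: (4.677 + 5.308 + 4.939 + 4.945 + 5.376 + 4.984 + 5.618 + 5.554 + 4.721) / 9 = 46.1220 / 9 = 5.1247
Sum of squared deviations: (−0.4477)² + (+0.1833)² + (−0.1857)² + (−0.1797)² + (+0.2513)² + (−0.1407)² + (+0.4933)² + (+0.4293)² + (−0.4037)² = 0.9744
Variance = 0.9744 / 8 = 0.1218
SE* = √0.1218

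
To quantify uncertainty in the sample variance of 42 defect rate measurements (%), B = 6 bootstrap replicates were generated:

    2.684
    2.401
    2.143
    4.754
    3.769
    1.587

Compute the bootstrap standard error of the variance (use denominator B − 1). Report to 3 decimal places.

Bootstrap SE is the standard deviation of the 6 replicate variances.
Mean of replicates: (2.684 + 2.401 + 2.143 + 4.754 + 3.769 + 1.587) / 6 = 17.3380 / 6 = 2.8897
Sum of squared deviations: (−0.2057)² + (−0.4887)² + (−0.7467)² + (+1.8643)² + (+0.8793)² + (−1.3027)² = 6.7845
Variance = 6.7845 / 5 = 1.3569
SE* = √1.3569

SE* = 1.165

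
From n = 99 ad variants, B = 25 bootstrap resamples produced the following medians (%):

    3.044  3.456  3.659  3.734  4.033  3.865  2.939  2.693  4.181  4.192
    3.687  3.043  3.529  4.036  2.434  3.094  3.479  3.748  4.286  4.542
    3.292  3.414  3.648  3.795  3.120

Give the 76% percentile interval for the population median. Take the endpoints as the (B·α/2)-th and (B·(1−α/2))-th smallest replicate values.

Sorted replicates: 2.434, 2.693, 2.939, 3.043, 3.044, 3.094, 3.120, 3.292, 3.414, 3.456, 3.479, 3.529, 3.648, 3.659, 3.687, 3.734, 3.748, 3.795, 3.865, 4.033, 4.036, 4.181, 4.192, 4.286, 4.542
α = 0.24; lower rank = 25 × 0.120 = 3; upper rank = 25 × 0.880 = 22.
The 3rd smallest replicate is 2.939; the 22nd is 4.181.

(2.939, 4.181)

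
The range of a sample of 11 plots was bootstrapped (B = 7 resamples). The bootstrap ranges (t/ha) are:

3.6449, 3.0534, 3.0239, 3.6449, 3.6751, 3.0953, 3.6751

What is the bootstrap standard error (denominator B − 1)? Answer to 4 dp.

SE* = 0.3229

Bootstrap SE is the standard deviation of the 7 replicate ranges.
Mean of replicates: (3.6449 + 3.0534 + 3.0239 + 3.6449 + 3.6751 + 3.0953 + 3.6751) / 7 = 23.81260 / 7 = 3.40180
Sum of squared deviations: (+0.24310)² + (−0.34840)² + (−0.37790)² + (+0.24310)² + (+0.27330)² + (−0.30650)² + (+0.27330)² = 0.62571
Variance = 0.62571 / 6 = 0.10429
SE* = √0.10429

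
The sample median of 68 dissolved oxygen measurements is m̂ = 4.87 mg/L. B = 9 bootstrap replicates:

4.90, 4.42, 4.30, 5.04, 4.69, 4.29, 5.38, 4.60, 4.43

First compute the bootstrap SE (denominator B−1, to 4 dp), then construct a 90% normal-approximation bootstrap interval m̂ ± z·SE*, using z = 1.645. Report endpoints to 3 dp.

Mean of replicates = 4.6722; sum of squared deviations = 1.1006; SE* = √(1.1006/8) = 0.3709
Margin = 1.645 × 0.3709 = 0.6101
Interval: 4.87 ± 0.6101

(4.260, 5.480)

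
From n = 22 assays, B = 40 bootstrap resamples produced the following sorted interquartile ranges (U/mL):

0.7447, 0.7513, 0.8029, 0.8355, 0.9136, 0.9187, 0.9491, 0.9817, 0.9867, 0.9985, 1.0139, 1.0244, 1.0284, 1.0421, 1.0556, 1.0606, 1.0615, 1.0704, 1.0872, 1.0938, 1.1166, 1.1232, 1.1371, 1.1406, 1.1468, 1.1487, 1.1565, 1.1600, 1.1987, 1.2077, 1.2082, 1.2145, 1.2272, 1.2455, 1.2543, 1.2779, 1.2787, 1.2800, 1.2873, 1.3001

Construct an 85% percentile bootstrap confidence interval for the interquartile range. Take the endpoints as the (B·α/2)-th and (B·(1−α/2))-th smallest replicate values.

α = 0.15; lower rank = 40 × 0.075 = 3; upper rank = 40 × 0.925 = 37.
The 3rd smallest replicate is 0.8029; the 37th is 1.2787.

(0.8029, 1.2787)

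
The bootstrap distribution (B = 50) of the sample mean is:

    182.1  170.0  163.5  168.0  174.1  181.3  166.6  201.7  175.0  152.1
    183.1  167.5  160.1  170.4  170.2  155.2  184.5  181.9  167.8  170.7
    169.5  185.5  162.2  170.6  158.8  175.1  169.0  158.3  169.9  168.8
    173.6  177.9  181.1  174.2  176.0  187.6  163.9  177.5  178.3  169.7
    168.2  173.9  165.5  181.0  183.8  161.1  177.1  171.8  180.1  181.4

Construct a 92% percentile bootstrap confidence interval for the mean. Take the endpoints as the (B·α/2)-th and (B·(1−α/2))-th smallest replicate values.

Sorted replicates: 152.1, 155.2, 158.3, 158.8, 160.1, 161.1, 162.2, 163.5, 163.9, 165.5, 166.6, 167.5, 167.8, 168.0, 168.2, 168.8, 169.0, 169.5, 169.7, 169.9, 170.0, 170.2, 170.4, 170.6, 170.7, 171.8, 173.6, 173.9, 174.1, 174.2, 175.0, 175.1, 176.0, 177.1, 177.5, 177.9, 178.3, 180.1, 181.0, 181.1, 181.3, 181.4, 181.9, 182.1, 183.1, 183.8, 184.5, 185.5, 187.6, 201.7
α = 0.08; lower rank = 50 × 0.040 = 2; upper rank = 50 × 0.960 = 48.
The 2nd smallest replicate is 155.2; the 48th is 185.5.

(155.2, 185.5)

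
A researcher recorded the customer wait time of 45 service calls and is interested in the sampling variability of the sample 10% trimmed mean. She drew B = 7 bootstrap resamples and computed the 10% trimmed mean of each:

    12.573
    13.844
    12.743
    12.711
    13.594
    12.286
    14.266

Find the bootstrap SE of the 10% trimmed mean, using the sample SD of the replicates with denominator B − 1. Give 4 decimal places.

Bootstrap SE is the standard deviation of the 7 replicate 10% trimmed means.
Mean of replicates: (12.573 + 13.844 + 12.743 + 12.711 + 13.594 + 12.286 + 14.266) / 7 = 92.01700 / 7 = 13.14529
Sum of squared deviations: (−0.57229)² + (+0.69871)² + (−0.40229)² + (−0.43429)² + (+0.44871)² + (−0.85929)² + (+1.12071)² = 3.36187
Variance = 3.36187 / 6 = 0.56031
SE* = √0.56031

SE* = 0.7485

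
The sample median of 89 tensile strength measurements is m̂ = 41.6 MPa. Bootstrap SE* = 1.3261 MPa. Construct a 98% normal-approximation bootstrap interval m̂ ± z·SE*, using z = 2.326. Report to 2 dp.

(38.52, 44.68)

Margin = 2.326 × 1.3261 = 3.085
Interval: 41.6 ± 3.085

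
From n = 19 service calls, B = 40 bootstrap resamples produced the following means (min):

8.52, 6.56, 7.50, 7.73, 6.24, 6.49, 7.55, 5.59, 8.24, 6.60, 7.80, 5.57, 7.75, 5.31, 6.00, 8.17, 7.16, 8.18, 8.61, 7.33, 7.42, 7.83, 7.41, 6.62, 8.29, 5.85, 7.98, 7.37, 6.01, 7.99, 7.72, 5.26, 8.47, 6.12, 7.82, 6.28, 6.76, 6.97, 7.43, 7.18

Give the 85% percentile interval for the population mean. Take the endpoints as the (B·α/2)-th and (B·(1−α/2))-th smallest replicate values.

(5.57, 8.29)

Sorted replicates: 5.26, 5.31, 5.57, 5.59, 5.85, 6.00, 6.01, 6.12, 6.24, 6.28, 6.49, 6.56, 6.60, 6.62, 6.76, 6.97, 7.16, 7.18, 7.33, 7.37, 7.41, 7.42, 7.43, 7.50, 7.55, 7.72, 7.73, 7.75, 7.80, 7.82, 7.83, 7.98, 7.99, 8.17, 8.18, 8.24, 8.29, 8.47, 8.52, 8.61
α = 0.15; lower rank = 40 × 0.075 = 3; upper rank = 40 × 0.925 = 37.
The 3rd smallest replicate is 5.57; the 37th is 8.29.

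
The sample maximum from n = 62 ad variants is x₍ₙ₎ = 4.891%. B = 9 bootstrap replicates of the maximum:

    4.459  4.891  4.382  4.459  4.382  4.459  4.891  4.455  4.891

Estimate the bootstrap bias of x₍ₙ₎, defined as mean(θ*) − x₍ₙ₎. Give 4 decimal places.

mean(θ*) = (4.459 + 4.891 + 4.382 + 4.459 + 4.382 + 4.459 + 4.891 + 4.455 + 4.891) / 9 = 4.58544
bias = 4.58544 − 4.891

bias = −0.3056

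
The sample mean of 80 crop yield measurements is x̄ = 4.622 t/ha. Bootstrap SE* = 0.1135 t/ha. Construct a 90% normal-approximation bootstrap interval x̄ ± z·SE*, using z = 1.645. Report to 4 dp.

(4.4353, 4.8087)

Margin = 1.645 × 0.1135 = 0.18671
Interval: 4.622 ± 0.18671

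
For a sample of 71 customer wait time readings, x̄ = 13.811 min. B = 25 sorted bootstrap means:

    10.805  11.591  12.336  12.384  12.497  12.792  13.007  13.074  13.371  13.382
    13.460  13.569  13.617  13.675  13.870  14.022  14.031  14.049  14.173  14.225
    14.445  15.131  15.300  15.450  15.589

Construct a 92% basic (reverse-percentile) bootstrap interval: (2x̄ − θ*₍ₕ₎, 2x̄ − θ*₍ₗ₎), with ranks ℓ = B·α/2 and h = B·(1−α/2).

(12.172, 16.817)

Percentile endpoints at ranks 1 and 24: θ*₍1₎ = 10.805, θ*₍24₎ = 15.450.
Basic interval reflects these around x̄:
  lower = 2 × 13.811 − 15.450 = 12.172
  upper = 2 × 13.811 − 10.805 = 16.817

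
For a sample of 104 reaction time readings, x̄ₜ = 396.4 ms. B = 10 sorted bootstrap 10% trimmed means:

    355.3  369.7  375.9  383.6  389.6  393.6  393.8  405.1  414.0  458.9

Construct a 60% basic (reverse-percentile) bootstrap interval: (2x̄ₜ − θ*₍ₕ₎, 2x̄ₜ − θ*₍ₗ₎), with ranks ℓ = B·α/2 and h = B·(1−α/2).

(387.7, 423.1)

Percentile endpoints at ranks 2 and 8: θ*₍2₎ = 369.7, θ*₍8₎ = 405.1.
Basic interval reflects these around x̄ₜ:
  lower = 2 × 396.4 − 405.1 = 387.7
  upper = 2 × 396.4 − 369.7 = 423.1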